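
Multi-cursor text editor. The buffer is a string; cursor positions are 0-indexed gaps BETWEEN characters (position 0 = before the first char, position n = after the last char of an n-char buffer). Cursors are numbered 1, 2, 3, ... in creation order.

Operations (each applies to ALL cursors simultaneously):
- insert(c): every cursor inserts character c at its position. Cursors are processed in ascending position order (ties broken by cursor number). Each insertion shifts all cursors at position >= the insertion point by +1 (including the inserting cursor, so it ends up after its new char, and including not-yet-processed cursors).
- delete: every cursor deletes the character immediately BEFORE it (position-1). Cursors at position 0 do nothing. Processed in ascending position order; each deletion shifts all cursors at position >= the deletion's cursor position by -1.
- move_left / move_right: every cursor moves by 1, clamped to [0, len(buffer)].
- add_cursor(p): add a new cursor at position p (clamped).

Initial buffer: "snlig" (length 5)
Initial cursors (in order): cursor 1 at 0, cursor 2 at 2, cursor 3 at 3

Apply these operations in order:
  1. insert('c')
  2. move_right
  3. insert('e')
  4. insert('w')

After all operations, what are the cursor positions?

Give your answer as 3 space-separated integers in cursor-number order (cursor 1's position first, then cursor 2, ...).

After op 1 (insert('c')): buffer="csnclcig" (len 8), cursors c1@1 c2@4 c3@6, authorship 1..2.3..
After op 2 (move_right): buffer="csnclcig" (len 8), cursors c1@2 c2@5 c3@7, authorship 1..2.3..
After op 3 (insert('e')): buffer="csenclecieg" (len 11), cursors c1@3 c2@7 c3@10, authorship 1.1.2.23.3.
After op 4 (insert('w')): buffer="csewnclewciewg" (len 14), cursors c1@4 c2@9 c3@13, authorship 1.11.2.223.33.

Answer: 4 9 13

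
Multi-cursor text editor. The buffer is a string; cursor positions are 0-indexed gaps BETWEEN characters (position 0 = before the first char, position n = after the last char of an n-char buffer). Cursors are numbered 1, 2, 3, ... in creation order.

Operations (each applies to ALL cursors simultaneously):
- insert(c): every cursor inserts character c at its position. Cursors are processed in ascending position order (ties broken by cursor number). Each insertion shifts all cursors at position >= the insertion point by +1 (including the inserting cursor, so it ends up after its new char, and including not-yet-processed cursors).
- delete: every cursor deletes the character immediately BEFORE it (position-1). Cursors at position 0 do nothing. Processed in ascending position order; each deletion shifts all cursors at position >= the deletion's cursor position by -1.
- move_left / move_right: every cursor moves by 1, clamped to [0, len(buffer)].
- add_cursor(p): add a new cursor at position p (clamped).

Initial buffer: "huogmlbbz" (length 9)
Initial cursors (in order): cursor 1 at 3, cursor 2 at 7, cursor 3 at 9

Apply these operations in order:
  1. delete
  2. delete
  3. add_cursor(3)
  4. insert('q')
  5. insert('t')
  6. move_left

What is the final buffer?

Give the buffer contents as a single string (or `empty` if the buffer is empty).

After op 1 (delete): buffer="hugmlb" (len 6), cursors c1@2 c2@5 c3@6, authorship ......
After op 2 (delete): buffer="hgm" (len 3), cursors c1@1 c2@3 c3@3, authorship ...
After op 3 (add_cursor(3)): buffer="hgm" (len 3), cursors c1@1 c2@3 c3@3 c4@3, authorship ...
After op 4 (insert('q')): buffer="hqgmqqq" (len 7), cursors c1@2 c2@7 c3@7 c4@7, authorship .1..234
After op 5 (insert('t')): buffer="hqtgmqqqttt" (len 11), cursors c1@3 c2@11 c3@11 c4@11, authorship .11..234234
After op 6 (move_left): buffer="hqtgmqqqttt" (len 11), cursors c1@2 c2@10 c3@10 c4@10, authorship .11..234234

Answer: hqtgmqqqttt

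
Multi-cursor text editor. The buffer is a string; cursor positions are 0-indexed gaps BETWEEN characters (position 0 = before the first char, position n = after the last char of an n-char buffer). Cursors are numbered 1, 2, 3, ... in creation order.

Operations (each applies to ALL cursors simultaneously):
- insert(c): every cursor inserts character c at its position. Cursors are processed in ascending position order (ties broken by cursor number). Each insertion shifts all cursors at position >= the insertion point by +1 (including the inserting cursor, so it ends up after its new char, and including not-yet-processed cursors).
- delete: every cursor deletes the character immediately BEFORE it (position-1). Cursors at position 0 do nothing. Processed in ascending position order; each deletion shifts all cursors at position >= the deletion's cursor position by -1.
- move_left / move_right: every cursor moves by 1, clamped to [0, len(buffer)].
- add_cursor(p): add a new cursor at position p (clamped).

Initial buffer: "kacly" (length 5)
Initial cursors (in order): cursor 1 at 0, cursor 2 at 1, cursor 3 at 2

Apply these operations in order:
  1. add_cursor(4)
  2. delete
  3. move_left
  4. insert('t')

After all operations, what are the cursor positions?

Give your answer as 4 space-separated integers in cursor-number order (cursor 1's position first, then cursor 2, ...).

After op 1 (add_cursor(4)): buffer="kacly" (len 5), cursors c1@0 c2@1 c3@2 c4@4, authorship .....
After op 2 (delete): buffer="cy" (len 2), cursors c1@0 c2@0 c3@0 c4@1, authorship ..
After op 3 (move_left): buffer="cy" (len 2), cursors c1@0 c2@0 c3@0 c4@0, authorship ..
After op 4 (insert('t')): buffer="ttttcy" (len 6), cursors c1@4 c2@4 c3@4 c4@4, authorship 1234..

Answer: 4 4 4 4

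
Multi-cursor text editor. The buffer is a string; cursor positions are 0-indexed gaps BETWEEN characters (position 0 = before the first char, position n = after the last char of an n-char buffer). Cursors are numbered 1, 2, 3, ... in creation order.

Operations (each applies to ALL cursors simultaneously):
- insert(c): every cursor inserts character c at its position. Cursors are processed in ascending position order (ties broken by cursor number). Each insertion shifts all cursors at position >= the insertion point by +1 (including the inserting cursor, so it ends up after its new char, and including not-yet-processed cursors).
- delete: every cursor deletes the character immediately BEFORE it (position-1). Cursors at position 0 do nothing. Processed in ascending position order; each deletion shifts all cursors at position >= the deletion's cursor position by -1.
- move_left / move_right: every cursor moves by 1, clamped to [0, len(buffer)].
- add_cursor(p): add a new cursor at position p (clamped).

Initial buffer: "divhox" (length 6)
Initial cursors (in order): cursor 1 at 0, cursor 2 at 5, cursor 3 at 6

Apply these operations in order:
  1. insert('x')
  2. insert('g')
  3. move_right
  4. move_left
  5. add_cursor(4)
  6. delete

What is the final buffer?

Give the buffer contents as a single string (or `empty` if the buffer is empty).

Answer: xdvhoxxg

Derivation:
After op 1 (insert('x')): buffer="xdivhoxxx" (len 9), cursors c1@1 c2@7 c3@9, authorship 1.....2.3
After op 2 (insert('g')): buffer="xgdivhoxgxxg" (len 12), cursors c1@2 c2@9 c3@12, authorship 11.....22.33
After op 3 (move_right): buffer="xgdivhoxgxxg" (len 12), cursors c1@3 c2@10 c3@12, authorship 11.....22.33
After op 4 (move_left): buffer="xgdivhoxgxxg" (len 12), cursors c1@2 c2@9 c3@11, authorship 11.....22.33
After op 5 (add_cursor(4)): buffer="xgdivhoxgxxg" (len 12), cursors c1@2 c4@4 c2@9 c3@11, authorship 11.....22.33
After op 6 (delete): buffer="xdvhoxxg" (len 8), cursors c1@1 c4@2 c2@6 c3@7, authorship 1....2.3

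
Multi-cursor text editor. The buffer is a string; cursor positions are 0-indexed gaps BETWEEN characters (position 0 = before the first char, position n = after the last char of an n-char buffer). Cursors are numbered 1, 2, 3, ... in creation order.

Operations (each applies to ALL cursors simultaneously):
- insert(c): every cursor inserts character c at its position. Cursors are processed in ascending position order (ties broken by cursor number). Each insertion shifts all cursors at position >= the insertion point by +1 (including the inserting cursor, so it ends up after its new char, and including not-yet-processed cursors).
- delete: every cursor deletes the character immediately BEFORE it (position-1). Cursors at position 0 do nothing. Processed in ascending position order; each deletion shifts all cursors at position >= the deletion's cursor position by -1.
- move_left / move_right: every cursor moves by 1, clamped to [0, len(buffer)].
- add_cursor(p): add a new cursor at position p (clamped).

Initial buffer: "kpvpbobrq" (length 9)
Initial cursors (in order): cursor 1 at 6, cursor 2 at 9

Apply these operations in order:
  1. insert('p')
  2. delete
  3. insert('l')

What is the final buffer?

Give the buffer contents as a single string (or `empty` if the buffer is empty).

Answer: kpvpbolbrql

Derivation:
After op 1 (insert('p')): buffer="kpvpbopbrqp" (len 11), cursors c1@7 c2@11, authorship ......1...2
After op 2 (delete): buffer="kpvpbobrq" (len 9), cursors c1@6 c2@9, authorship .........
After op 3 (insert('l')): buffer="kpvpbolbrql" (len 11), cursors c1@7 c2@11, authorship ......1...2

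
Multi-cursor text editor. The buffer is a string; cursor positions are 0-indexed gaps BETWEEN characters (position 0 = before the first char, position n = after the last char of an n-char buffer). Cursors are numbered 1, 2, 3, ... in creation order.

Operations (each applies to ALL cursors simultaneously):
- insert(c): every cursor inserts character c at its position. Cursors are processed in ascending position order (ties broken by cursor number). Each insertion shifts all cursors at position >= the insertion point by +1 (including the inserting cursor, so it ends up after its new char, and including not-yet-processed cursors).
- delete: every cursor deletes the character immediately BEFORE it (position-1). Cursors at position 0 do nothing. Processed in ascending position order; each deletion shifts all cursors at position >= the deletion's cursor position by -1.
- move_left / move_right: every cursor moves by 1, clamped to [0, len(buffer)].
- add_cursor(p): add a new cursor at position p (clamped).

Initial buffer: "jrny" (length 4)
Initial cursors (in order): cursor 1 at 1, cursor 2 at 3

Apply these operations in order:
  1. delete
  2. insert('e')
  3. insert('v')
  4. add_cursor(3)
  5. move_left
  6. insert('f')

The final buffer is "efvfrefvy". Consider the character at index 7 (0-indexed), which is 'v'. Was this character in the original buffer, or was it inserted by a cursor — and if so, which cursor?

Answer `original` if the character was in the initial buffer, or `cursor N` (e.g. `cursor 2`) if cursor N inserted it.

After op 1 (delete): buffer="ry" (len 2), cursors c1@0 c2@1, authorship ..
After op 2 (insert('e')): buffer="erey" (len 4), cursors c1@1 c2@3, authorship 1.2.
After op 3 (insert('v')): buffer="evrevy" (len 6), cursors c1@2 c2@5, authorship 11.22.
After op 4 (add_cursor(3)): buffer="evrevy" (len 6), cursors c1@2 c3@3 c2@5, authorship 11.22.
After op 5 (move_left): buffer="evrevy" (len 6), cursors c1@1 c3@2 c2@4, authorship 11.22.
After op 6 (insert('f')): buffer="efvfrefvy" (len 9), cursors c1@2 c3@4 c2@7, authorship 1113.222.
Authorship (.=original, N=cursor N): 1 1 1 3 . 2 2 2 .
Index 7: author = 2

Answer: cursor 2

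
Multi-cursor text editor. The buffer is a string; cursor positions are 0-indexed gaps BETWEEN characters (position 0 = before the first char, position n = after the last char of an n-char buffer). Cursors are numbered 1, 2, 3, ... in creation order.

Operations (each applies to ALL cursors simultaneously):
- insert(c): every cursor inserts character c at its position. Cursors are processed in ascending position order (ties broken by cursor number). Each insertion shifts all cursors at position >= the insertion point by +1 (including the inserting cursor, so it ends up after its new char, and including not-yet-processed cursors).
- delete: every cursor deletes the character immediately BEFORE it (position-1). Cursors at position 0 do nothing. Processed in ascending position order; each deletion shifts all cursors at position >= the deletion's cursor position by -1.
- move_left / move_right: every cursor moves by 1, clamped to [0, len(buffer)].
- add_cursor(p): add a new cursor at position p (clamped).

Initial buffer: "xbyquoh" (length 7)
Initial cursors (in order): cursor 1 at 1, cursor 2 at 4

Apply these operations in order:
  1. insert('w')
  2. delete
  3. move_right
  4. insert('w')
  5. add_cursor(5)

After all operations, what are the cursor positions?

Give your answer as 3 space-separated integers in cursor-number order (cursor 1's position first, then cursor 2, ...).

After op 1 (insert('w')): buffer="xwbyqwuoh" (len 9), cursors c1@2 c2@6, authorship .1...2...
After op 2 (delete): buffer="xbyquoh" (len 7), cursors c1@1 c2@4, authorship .......
After op 3 (move_right): buffer="xbyquoh" (len 7), cursors c1@2 c2@5, authorship .......
After op 4 (insert('w')): buffer="xbwyquwoh" (len 9), cursors c1@3 c2@7, authorship ..1...2..
After op 5 (add_cursor(5)): buffer="xbwyquwoh" (len 9), cursors c1@3 c3@5 c2@7, authorship ..1...2..

Answer: 3 7 5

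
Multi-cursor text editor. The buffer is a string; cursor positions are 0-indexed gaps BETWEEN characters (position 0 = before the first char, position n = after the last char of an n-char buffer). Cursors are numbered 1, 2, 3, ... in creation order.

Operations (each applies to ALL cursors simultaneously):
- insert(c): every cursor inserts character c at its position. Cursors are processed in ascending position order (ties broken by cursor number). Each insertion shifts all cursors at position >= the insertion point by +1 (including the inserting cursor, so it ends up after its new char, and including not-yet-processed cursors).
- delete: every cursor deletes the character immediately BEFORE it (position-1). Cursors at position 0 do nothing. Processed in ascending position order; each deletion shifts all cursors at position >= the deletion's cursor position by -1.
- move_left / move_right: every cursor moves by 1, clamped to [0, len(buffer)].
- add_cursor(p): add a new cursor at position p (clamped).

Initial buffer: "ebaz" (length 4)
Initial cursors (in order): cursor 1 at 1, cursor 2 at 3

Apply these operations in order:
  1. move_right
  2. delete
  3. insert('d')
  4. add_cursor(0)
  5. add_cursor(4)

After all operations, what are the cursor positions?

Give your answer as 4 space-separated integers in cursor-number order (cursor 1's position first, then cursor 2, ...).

Answer: 2 4 0 4

Derivation:
After op 1 (move_right): buffer="ebaz" (len 4), cursors c1@2 c2@4, authorship ....
After op 2 (delete): buffer="ea" (len 2), cursors c1@1 c2@2, authorship ..
After op 3 (insert('d')): buffer="edad" (len 4), cursors c1@2 c2@4, authorship .1.2
After op 4 (add_cursor(0)): buffer="edad" (len 4), cursors c3@0 c1@2 c2@4, authorship .1.2
After op 5 (add_cursor(4)): buffer="edad" (len 4), cursors c3@0 c1@2 c2@4 c4@4, authorship .1.2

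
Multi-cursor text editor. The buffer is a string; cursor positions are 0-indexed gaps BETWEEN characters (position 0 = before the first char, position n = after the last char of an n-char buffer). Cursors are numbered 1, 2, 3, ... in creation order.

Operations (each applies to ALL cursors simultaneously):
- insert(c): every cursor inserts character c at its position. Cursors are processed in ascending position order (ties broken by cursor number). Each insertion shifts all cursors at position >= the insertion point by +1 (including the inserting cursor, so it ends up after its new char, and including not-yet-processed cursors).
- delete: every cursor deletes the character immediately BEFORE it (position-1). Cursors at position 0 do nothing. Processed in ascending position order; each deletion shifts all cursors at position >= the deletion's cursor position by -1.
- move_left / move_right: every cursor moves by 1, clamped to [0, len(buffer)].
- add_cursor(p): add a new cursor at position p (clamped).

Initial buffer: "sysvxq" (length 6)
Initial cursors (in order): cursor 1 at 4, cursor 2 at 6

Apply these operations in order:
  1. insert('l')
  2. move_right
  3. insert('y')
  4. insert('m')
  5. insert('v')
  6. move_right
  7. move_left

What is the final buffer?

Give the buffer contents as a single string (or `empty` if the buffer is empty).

Answer: sysvlxymvqlymv

Derivation:
After op 1 (insert('l')): buffer="sysvlxql" (len 8), cursors c1@5 c2@8, authorship ....1..2
After op 2 (move_right): buffer="sysvlxql" (len 8), cursors c1@6 c2@8, authorship ....1..2
After op 3 (insert('y')): buffer="sysvlxyqly" (len 10), cursors c1@7 c2@10, authorship ....1.1.22
After op 4 (insert('m')): buffer="sysvlxymqlym" (len 12), cursors c1@8 c2@12, authorship ....1.11.222
After op 5 (insert('v')): buffer="sysvlxymvqlymv" (len 14), cursors c1@9 c2@14, authorship ....1.111.2222
After op 6 (move_right): buffer="sysvlxymvqlymv" (len 14), cursors c1@10 c2@14, authorship ....1.111.2222
After op 7 (move_left): buffer="sysvlxymvqlymv" (len 14), cursors c1@9 c2@13, authorship ....1.111.2222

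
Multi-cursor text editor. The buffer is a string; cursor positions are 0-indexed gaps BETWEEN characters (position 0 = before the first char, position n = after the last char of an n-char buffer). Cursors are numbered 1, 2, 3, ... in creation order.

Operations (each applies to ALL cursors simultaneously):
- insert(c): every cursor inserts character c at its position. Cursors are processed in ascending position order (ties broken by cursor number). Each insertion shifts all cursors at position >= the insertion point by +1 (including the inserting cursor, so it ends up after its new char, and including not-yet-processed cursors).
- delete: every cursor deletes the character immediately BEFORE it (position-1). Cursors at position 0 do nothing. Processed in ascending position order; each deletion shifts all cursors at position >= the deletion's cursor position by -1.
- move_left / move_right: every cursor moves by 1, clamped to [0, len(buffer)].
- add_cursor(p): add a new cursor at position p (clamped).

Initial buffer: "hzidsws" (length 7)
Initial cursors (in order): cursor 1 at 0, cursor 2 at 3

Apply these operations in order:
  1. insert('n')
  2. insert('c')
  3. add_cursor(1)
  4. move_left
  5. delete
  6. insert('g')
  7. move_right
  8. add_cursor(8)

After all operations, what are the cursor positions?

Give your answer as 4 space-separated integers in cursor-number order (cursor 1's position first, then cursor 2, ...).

After op 1 (insert('n')): buffer="nhzindsws" (len 9), cursors c1@1 c2@5, authorship 1...2....
After op 2 (insert('c')): buffer="nchzincdsws" (len 11), cursors c1@2 c2@7, authorship 11...22....
After op 3 (add_cursor(1)): buffer="nchzincdsws" (len 11), cursors c3@1 c1@2 c2@7, authorship 11...22....
After op 4 (move_left): buffer="nchzincdsws" (len 11), cursors c3@0 c1@1 c2@6, authorship 11...22....
After op 5 (delete): buffer="chzicdsws" (len 9), cursors c1@0 c3@0 c2@4, authorship 1...2....
After op 6 (insert('g')): buffer="ggchzigcdsws" (len 12), cursors c1@2 c3@2 c2@7, authorship 131...22....
After op 7 (move_right): buffer="ggchzigcdsws" (len 12), cursors c1@3 c3@3 c2@8, authorship 131...22....
After op 8 (add_cursor(8)): buffer="ggchzigcdsws" (len 12), cursors c1@3 c3@3 c2@8 c4@8, authorship 131...22....

Answer: 3 8 3 8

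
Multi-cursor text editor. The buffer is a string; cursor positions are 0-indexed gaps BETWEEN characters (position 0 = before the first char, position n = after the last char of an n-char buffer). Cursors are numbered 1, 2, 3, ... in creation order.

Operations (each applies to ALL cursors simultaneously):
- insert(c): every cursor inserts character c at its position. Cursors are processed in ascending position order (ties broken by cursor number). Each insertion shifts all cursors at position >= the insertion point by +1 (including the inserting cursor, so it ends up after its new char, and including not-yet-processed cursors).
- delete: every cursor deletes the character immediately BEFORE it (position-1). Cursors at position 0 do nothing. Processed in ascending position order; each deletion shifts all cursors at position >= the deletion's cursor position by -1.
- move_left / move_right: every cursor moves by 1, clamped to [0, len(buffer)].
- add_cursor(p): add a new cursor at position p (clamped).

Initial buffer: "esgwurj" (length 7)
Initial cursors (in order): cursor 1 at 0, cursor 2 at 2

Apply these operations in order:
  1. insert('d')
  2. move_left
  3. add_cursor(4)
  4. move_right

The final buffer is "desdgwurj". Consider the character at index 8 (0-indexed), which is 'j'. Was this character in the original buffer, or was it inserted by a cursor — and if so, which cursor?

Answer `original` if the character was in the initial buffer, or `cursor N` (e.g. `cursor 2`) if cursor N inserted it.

After op 1 (insert('d')): buffer="desdgwurj" (len 9), cursors c1@1 c2@4, authorship 1..2.....
After op 2 (move_left): buffer="desdgwurj" (len 9), cursors c1@0 c2@3, authorship 1..2.....
After op 3 (add_cursor(4)): buffer="desdgwurj" (len 9), cursors c1@0 c2@3 c3@4, authorship 1..2.....
After op 4 (move_right): buffer="desdgwurj" (len 9), cursors c1@1 c2@4 c3@5, authorship 1..2.....
Authorship (.=original, N=cursor N): 1 . . 2 . . . . .
Index 8: author = original

Answer: original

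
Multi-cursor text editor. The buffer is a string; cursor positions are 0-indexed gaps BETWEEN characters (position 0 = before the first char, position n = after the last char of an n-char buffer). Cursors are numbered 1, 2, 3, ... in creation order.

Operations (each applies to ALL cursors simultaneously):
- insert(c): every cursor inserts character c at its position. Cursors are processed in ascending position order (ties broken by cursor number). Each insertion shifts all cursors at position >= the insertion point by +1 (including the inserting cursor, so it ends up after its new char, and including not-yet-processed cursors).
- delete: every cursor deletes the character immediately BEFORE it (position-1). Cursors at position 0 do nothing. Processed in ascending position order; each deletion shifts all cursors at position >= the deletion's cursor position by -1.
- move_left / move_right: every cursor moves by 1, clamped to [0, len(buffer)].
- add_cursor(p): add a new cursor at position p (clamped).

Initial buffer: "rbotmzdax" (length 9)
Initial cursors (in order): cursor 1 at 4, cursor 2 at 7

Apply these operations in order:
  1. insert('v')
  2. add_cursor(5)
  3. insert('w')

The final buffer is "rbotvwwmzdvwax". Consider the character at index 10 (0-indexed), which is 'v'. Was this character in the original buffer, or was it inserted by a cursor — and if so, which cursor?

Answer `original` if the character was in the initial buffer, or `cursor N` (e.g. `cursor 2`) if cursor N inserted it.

After op 1 (insert('v')): buffer="rbotvmzdvax" (len 11), cursors c1@5 c2@9, authorship ....1...2..
After op 2 (add_cursor(5)): buffer="rbotvmzdvax" (len 11), cursors c1@5 c3@5 c2@9, authorship ....1...2..
After op 3 (insert('w')): buffer="rbotvwwmzdvwax" (len 14), cursors c1@7 c3@7 c2@12, authorship ....113...22..
Authorship (.=original, N=cursor N): . . . . 1 1 3 . . . 2 2 . .
Index 10: author = 2

Answer: cursor 2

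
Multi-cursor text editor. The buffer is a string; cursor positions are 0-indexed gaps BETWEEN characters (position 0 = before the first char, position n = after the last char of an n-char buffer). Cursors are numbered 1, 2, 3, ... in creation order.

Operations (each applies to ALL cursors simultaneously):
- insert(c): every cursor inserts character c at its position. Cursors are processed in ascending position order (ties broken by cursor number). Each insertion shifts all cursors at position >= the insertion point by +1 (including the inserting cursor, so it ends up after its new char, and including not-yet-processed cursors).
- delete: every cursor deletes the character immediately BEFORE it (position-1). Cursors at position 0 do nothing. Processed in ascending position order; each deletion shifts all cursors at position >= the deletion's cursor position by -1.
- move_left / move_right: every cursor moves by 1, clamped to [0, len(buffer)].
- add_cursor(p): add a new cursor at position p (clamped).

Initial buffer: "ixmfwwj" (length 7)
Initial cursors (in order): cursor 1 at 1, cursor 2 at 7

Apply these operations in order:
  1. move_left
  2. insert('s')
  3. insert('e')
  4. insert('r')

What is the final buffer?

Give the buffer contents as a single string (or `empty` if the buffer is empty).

After op 1 (move_left): buffer="ixmfwwj" (len 7), cursors c1@0 c2@6, authorship .......
After op 2 (insert('s')): buffer="sixmfwwsj" (len 9), cursors c1@1 c2@8, authorship 1......2.
After op 3 (insert('e')): buffer="seixmfwwsej" (len 11), cursors c1@2 c2@10, authorship 11......22.
After op 4 (insert('r')): buffer="serixmfwwserj" (len 13), cursors c1@3 c2@12, authorship 111......222.

Answer: serixmfwwserj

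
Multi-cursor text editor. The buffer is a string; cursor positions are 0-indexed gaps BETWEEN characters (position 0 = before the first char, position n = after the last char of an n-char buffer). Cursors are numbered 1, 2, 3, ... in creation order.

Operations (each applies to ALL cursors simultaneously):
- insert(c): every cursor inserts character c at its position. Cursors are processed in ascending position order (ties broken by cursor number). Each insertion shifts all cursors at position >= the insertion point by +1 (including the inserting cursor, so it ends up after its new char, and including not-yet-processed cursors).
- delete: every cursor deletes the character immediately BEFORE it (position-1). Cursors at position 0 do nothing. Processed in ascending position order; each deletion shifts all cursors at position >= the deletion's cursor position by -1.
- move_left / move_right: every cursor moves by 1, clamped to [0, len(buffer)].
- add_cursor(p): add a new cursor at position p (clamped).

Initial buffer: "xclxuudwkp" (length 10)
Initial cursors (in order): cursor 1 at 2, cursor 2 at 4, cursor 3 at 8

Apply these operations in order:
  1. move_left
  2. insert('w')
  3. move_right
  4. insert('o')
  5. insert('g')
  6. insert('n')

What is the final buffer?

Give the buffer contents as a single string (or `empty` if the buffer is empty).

Answer: xwcognlwxognuudwwognkp

Derivation:
After op 1 (move_left): buffer="xclxuudwkp" (len 10), cursors c1@1 c2@3 c3@7, authorship ..........
After op 2 (insert('w')): buffer="xwclwxuudwwkp" (len 13), cursors c1@2 c2@5 c3@10, authorship .1..2....3...
After op 3 (move_right): buffer="xwclwxuudwwkp" (len 13), cursors c1@3 c2@6 c3@11, authorship .1..2....3...
After op 4 (insert('o')): buffer="xwcolwxouudwwokp" (len 16), cursors c1@4 c2@8 c3@14, authorship .1.1.2.2...3.3..
After op 5 (insert('g')): buffer="xwcoglwxoguudwwogkp" (len 19), cursors c1@5 c2@10 c3@17, authorship .1.11.2.22...3.33..
After op 6 (insert('n')): buffer="xwcognlwxognuudwwognkp" (len 22), cursors c1@6 c2@12 c3@20, authorship .1.111.2.222...3.333..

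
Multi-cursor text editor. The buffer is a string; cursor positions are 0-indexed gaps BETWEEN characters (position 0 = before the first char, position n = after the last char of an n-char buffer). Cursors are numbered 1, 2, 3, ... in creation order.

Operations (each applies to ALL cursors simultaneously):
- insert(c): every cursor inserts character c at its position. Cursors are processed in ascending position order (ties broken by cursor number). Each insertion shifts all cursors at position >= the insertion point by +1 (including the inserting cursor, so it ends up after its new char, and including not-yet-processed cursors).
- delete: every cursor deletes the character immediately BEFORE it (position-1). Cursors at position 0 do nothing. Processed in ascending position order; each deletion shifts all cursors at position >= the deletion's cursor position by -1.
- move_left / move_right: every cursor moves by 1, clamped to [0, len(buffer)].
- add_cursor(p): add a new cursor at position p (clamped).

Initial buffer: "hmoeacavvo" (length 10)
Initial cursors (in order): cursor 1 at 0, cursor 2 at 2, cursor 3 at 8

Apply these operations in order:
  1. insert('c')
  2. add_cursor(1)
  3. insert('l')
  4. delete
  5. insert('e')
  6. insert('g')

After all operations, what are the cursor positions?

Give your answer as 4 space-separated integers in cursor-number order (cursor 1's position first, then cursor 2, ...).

Answer: 5 10 19 5

Derivation:
After op 1 (insert('c')): buffer="chmcoeacavcvo" (len 13), cursors c1@1 c2@4 c3@11, authorship 1..2......3..
After op 2 (add_cursor(1)): buffer="chmcoeacavcvo" (len 13), cursors c1@1 c4@1 c2@4 c3@11, authorship 1..2......3..
After op 3 (insert('l')): buffer="cllhmcloeacavclvo" (len 17), cursors c1@3 c4@3 c2@7 c3@15, authorship 114..22......33..
After op 4 (delete): buffer="chmcoeacavcvo" (len 13), cursors c1@1 c4@1 c2@4 c3@11, authorship 1..2......3..
After op 5 (insert('e')): buffer="ceehmceoeacavcevo" (len 17), cursors c1@3 c4@3 c2@7 c3@15, authorship 114..22......33..
After op 6 (insert('g')): buffer="ceegghmcegoeacavcegvo" (len 21), cursors c1@5 c4@5 c2@10 c3@19, authorship 11414..222......333..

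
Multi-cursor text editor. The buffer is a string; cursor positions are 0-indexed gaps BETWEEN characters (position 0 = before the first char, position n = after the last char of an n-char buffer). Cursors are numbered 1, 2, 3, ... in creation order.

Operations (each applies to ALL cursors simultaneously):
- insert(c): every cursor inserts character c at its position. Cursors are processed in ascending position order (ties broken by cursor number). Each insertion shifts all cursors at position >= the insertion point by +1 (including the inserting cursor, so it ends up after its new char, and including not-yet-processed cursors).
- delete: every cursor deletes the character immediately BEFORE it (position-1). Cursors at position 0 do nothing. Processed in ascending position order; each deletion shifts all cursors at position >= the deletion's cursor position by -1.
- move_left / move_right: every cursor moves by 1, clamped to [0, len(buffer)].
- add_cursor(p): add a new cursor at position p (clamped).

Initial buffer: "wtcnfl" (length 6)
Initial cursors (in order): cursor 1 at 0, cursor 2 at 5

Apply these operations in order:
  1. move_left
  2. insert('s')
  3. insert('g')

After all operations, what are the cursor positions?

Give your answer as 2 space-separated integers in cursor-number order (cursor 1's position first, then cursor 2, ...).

Answer: 2 8

Derivation:
After op 1 (move_left): buffer="wtcnfl" (len 6), cursors c1@0 c2@4, authorship ......
After op 2 (insert('s')): buffer="swtcnsfl" (len 8), cursors c1@1 c2@6, authorship 1....2..
After op 3 (insert('g')): buffer="sgwtcnsgfl" (len 10), cursors c1@2 c2@8, authorship 11....22..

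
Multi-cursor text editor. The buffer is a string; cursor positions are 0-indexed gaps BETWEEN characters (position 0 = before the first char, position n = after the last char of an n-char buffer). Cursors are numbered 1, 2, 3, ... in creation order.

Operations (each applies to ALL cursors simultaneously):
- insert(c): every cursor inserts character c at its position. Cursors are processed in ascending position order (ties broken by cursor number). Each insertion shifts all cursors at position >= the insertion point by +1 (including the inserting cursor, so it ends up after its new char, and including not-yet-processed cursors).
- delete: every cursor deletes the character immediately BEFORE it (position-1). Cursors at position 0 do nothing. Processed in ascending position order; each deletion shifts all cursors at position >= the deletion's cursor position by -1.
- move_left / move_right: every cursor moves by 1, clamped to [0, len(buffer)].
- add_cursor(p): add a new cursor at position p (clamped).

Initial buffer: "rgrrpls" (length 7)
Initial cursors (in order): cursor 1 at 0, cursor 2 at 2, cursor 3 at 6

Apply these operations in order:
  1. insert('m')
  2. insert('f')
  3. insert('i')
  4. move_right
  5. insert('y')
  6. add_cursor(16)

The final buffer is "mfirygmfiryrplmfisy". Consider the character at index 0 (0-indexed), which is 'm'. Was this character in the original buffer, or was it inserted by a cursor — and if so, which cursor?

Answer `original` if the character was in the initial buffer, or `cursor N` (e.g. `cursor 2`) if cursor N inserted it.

After op 1 (insert('m')): buffer="mrgmrrplms" (len 10), cursors c1@1 c2@4 c3@9, authorship 1..2....3.
After op 2 (insert('f')): buffer="mfrgmfrrplmfs" (len 13), cursors c1@2 c2@6 c3@12, authorship 11..22....33.
After op 3 (insert('i')): buffer="mfirgmfirrplmfis" (len 16), cursors c1@3 c2@8 c3@15, authorship 111..222....333.
After op 4 (move_right): buffer="mfirgmfirrplmfis" (len 16), cursors c1@4 c2@9 c3@16, authorship 111..222....333.
After op 5 (insert('y')): buffer="mfirygmfiryrplmfisy" (len 19), cursors c1@5 c2@11 c3@19, authorship 111.1.222.2...333.3
After op 6 (add_cursor(16)): buffer="mfirygmfiryrplmfisy" (len 19), cursors c1@5 c2@11 c4@16 c3@19, authorship 111.1.222.2...333.3
Authorship (.=original, N=cursor N): 1 1 1 . 1 . 2 2 2 . 2 . . . 3 3 3 . 3
Index 0: author = 1

Answer: cursor 1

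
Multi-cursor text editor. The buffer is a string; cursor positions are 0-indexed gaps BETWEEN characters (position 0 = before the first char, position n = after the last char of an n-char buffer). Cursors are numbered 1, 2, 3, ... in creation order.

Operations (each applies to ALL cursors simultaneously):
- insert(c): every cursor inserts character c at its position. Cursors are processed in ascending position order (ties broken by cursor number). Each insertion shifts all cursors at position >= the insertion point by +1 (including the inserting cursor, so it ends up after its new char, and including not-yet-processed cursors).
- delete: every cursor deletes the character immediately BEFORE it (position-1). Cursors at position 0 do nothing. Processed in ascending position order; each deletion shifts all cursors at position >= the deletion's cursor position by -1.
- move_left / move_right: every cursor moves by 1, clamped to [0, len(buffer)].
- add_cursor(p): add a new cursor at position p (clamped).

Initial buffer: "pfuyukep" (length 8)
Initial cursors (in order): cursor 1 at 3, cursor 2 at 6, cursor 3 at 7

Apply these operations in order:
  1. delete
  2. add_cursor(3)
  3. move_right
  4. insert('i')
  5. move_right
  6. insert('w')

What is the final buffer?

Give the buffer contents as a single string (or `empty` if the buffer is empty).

After op 1 (delete): buffer="pfyup" (len 5), cursors c1@2 c2@4 c3@4, authorship .....
After op 2 (add_cursor(3)): buffer="pfyup" (len 5), cursors c1@2 c4@3 c2@4 c3@4, authorship .....
After op 3 (move_right): buffer="pfyup" (len 5), cursors c1@3 c4@4 c2@5 c3@5, authorship .....
After op 4 (insert('i')): buffer="pfyiuipii" (len 9), cursors c1@4 c4@6 c2@9 c3@9, authorship ...1.4.23
After op 5 (move_right): buffer="pfyiuipii" (len 9), cursors c1@5 c4@7 c2@9 c3@9, authorship ...1.4.23
After op 6 (insert('w')): buffer="pfyiuwipwiiww" (len 13), cursors c1@6 c4@9 c2@13 c3@13, authorship ...1.14.42323

Answer: pfyiuwipwiiww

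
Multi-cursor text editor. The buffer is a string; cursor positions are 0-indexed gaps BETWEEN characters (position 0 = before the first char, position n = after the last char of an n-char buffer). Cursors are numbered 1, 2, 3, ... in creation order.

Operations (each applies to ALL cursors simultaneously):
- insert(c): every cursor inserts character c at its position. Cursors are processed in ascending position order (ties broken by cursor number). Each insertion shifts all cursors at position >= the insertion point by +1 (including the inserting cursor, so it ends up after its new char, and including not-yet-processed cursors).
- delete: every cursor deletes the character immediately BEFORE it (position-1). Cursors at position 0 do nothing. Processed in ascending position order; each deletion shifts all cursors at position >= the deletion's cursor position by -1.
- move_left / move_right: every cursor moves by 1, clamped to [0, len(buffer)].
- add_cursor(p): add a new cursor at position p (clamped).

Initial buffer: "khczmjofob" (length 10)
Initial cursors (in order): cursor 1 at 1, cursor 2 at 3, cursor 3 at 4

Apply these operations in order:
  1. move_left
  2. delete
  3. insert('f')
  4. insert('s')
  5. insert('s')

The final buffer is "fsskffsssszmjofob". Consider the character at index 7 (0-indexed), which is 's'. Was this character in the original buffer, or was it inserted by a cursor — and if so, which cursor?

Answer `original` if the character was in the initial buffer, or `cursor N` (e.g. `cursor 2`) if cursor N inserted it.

After op 1 (move_left): buffer="khczmjofob" (len 10), cursors c1@0 c2@2 c3@3, authorship ..........
After op 2 (delete): buffer="kzmjofob" (len 8), cursors c1@0 c2@1 c3@1, authorship ........
After op 3 (insert('f')): buffer="fkffzmjofob" (len 11), cursors c1@1 c2@4 c3@4, authorship 1.23.......
After op 4 (insert('s')): buffer="fskffsszmjofob" (len 14), cursors c1@2 c2@7 c3@7, authorship 11.2323.......
After op 5 (insert('s')): buffer="fsskffsssszmjofob" (len 17), cursors c1@3 c2@10 c3@10, authorship 111.232323.......
Authorship (.=original, N=cursor N): 1 1 1 . 2 3 2 3 2 3 . . . . . . .
Index 7: author = 3

Answer: cursor 3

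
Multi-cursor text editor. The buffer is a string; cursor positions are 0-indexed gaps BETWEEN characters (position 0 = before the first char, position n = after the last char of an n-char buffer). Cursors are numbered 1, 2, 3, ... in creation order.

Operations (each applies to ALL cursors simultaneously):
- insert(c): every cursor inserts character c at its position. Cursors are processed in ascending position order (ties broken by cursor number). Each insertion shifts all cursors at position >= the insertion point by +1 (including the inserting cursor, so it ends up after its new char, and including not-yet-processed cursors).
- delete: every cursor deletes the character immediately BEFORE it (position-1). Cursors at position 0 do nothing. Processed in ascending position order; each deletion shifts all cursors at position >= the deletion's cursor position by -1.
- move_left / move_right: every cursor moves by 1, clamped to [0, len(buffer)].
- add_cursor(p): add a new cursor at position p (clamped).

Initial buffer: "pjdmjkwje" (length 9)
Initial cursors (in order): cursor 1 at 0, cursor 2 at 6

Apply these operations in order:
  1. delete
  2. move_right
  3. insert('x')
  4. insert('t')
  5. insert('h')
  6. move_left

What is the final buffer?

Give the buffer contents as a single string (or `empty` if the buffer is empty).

After op 1 (delete): buffer="pjdmjwje" (len 8), cursors c1@0 c2@5, authorship ........
After op 2 (move_right): buffer="pjdmjwje" (len 8), cursors c1@1 c2@6, authorship ........
After op 3 (insert('x')): buffer="pxjdmjwxje" (len 10), cursors c1@2 c2@8, authorship .1.....2..
After op 4 (insert('t')): buffer="pxtjdmjwxtje" (len 12), cursors c1@3 c2@10, authorship .11.....22..
After op 5 (insert('h')): buffer="pxthjdmjwxthje" (len 14), cursors c1@4 c2@12, authorship .111.....222..
After op 6 (move_left): buffer="pxthjdmjwxthje" (len 14), cursors c1@3 c2@11, authorship .111.....222..

Answer: pxthjdmjwxthje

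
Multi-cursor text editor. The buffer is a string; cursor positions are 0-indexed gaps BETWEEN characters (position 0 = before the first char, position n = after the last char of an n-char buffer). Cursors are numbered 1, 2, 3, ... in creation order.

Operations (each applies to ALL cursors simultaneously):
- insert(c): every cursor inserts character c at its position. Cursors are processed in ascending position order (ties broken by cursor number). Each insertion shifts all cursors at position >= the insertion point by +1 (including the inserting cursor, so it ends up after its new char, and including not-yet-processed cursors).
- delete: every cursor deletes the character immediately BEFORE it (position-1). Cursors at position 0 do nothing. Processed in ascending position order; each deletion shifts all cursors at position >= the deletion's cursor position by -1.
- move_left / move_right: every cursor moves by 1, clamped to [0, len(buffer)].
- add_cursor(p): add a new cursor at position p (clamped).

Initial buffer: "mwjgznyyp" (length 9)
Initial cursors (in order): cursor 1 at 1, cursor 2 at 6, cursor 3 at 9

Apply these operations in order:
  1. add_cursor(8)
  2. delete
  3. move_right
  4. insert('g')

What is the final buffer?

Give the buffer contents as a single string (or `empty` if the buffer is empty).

Answer: wgjgzyggg

Derivation:
After op 1 (add_cursor(8)): buffer="mwjgznyyp" (len 9), cursors c1@1 c2@6 c4@8 c3@9, authorship .........
After op 2 (delete): buffer="wjgzy" (len 5), cursors c1@0 c2@4 c3@5 c4@5, authorship .....
After op 3 (move_right): buffer="wjgzy" (len 5), cursors c1@1 c2@5 c3@5 c4@5, authorship .....
After op 4 (insert('g')): buffer="wgjgzyggg" (len 9), cursors c1@2 c2@9 c3@9 c4@9, authorship .1....234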